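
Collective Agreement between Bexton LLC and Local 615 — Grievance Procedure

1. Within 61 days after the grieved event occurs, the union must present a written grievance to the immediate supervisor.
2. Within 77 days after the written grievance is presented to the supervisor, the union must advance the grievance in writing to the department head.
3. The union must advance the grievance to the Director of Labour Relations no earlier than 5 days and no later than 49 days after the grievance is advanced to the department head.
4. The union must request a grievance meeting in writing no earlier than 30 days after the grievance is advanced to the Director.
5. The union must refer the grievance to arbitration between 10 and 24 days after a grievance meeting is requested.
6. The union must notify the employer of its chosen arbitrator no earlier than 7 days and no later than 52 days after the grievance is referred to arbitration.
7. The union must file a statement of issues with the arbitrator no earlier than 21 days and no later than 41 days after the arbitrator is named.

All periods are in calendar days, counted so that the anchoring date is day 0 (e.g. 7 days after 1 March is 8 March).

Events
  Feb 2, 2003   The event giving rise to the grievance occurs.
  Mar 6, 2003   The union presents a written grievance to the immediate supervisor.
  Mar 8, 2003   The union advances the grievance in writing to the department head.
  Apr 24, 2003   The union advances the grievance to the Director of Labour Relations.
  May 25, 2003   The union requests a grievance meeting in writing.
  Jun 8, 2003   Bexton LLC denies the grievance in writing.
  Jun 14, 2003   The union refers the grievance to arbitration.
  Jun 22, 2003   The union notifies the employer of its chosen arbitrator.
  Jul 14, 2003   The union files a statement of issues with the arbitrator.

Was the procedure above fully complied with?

Step 1: 61 days after Feb 2, 2003 (when the grieved event occurs) is Apr 4, 2003; done Mar 6, 2003 — timely.
Step 2: 77 days after Mar 6, 2003 (when the written grievance is presented to the supervisor) is May 22, 2003; Mar 8, 2003 is within that limit.
Step 3: the window is 5–49 days after Mar 8, 2003 (when the grievance is advanced to the department head), so Mar 13, 2003 through Apr 26, 2003; Apr 24, 2003 falls inside that range.
Step 4: the earliest permitted date is 30 days after Apr 24, 2003 (when the grievance is advanced to the Director), i.e. May 24, 2003; May 25, 2003 is on or after that date.
Step 5: the window is 10–24 days after May 25, 2003 (when a grievance meeting is requested), so Jun 4, 2003 through Jun 18, 2003; done Jun 14, 2003, which is between those dates.
Step 6: the window is 7–52 days after Jun 14, 2003 (when the grievance is referred to arbitration), so Jun 21, 2003 through Aug 5, 2003; done Jun 22, 2003 — within the window.
Step 7: the window is 21–41 days after Jun 22, 2003 (when the arbitrator is named), so Jul 13, 2003 through Aug 2, 2003; done Jul 14, 2003, which is between those dates.

Yes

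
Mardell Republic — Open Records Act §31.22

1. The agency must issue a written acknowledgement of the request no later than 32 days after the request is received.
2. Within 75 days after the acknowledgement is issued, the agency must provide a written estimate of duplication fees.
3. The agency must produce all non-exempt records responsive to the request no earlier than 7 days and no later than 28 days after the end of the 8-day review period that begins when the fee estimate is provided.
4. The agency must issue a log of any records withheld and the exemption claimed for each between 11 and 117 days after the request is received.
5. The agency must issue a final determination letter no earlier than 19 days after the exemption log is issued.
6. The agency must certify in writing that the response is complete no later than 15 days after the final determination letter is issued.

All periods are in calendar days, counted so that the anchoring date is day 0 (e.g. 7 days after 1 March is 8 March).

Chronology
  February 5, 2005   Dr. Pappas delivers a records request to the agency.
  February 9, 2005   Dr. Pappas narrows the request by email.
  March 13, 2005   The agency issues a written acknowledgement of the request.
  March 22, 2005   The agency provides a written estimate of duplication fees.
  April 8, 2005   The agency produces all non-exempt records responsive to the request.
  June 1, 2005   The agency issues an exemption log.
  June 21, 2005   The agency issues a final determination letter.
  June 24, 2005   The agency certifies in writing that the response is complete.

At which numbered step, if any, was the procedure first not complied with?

Step 1: 32 days after February 5, 2005 (when the request is received) is March 9, 2005; done March 13, 2005 — 4 days late.
That is the first point of non-compliance.

Step 1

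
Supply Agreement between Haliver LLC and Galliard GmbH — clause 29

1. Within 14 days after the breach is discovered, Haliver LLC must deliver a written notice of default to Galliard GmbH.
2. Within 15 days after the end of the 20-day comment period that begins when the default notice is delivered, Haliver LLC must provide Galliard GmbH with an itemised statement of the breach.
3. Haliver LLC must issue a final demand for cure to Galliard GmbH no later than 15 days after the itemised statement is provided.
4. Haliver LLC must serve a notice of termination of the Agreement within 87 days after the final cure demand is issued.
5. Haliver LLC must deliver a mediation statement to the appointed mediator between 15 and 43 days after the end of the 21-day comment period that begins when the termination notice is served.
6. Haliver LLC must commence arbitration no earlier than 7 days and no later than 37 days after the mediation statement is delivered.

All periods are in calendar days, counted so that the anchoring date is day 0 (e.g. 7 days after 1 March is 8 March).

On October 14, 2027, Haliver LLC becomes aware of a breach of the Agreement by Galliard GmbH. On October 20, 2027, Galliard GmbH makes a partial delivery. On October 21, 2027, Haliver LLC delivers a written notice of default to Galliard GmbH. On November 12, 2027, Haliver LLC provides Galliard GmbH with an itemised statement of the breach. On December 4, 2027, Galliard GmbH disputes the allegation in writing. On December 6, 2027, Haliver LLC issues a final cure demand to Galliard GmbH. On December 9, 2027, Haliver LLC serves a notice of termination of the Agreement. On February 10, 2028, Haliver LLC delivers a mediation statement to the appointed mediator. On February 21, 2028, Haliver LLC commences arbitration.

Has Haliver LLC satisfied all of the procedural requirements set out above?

No

Step 1 — counting 14 days from October 14, 2027 (when the breach is discovered) gives a deadline of October 28, 2027; October 21, 2027 is within that limit.
Step 2 — counting 15 days from November 10, 2027 (end of the 20-day comment period, which began when the default notice is delivered on October 21, 2027) gives a deadline of November 25, 2027; done November 12, 2027 — timely.
Step 3 — counting 15 days from November 12, 2027 (when the itemised statement is provided) gives a deadline of November 27, 2027; December 6, 2027 misses that deadline by 9 days.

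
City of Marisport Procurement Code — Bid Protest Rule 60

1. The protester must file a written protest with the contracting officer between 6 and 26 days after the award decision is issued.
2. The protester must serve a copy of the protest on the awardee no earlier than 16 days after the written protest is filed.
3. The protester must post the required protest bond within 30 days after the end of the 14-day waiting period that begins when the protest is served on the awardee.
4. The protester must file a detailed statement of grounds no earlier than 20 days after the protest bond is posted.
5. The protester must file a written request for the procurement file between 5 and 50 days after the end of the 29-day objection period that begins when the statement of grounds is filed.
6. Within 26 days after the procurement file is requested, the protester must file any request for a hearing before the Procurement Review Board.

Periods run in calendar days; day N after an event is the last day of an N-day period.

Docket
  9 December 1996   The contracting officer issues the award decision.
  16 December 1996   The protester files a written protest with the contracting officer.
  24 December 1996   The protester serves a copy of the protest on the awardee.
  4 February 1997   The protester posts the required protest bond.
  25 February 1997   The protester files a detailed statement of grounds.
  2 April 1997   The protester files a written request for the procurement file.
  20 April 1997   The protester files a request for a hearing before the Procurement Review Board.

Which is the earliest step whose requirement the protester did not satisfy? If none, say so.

Step 1: the window is 6–26 days after 9 December 1996 (when the award decision is issued), so 15 December 1996 through 4 January 1997; done 16 December 1996, which is between those dates.
Step 2: the earliest permitted date is 16 days after 16 December 1996 (when the written protest is filed), i.e. 1 January 1997; 24 December 1996 is 8 days before the earliest permitted date.

Step 2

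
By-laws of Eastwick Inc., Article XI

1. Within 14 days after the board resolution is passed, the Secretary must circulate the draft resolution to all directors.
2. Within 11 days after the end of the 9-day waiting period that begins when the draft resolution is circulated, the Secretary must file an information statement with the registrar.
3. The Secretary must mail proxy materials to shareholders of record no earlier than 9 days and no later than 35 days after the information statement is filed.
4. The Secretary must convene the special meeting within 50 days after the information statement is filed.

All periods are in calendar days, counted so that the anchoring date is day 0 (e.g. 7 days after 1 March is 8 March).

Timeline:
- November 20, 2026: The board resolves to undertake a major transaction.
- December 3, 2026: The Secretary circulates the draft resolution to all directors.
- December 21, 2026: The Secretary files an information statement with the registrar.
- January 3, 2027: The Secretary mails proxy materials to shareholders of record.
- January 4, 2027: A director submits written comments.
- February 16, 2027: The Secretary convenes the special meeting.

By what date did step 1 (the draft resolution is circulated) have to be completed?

Step 1 runs from November 20, 2026, when the board resolution is passed. 14 days after November 20, 2026 is December 4, 2026.

December 4, 2026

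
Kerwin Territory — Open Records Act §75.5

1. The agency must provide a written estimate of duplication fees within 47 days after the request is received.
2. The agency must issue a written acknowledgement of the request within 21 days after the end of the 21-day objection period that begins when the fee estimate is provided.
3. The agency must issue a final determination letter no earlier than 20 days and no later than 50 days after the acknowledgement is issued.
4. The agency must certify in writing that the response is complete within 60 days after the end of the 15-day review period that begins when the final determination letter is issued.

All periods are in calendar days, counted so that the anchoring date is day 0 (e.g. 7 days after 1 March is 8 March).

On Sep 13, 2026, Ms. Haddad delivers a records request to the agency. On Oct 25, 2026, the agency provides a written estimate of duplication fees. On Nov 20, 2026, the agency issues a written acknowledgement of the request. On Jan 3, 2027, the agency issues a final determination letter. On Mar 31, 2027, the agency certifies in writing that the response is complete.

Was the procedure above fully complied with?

Step 1: 47 days after Sep 13, 2026 (when the request is received) is Oct 30, 2026; done Oct 25, 2026 — timely.
Step 2: 21 days after Nov 15, 2026 (end of the 21-day objection period, which began when the fee estimate is provided on Oct 25, 2026) is Dec 6, 2026; completed Nov 20, 2026, before the deadline.
Step 3: the window is 20–50 days after Nov 20, 2026 (when the acknowledgement is issued), so Dec 10, 2026 through Jan 9, 2027; done Jan 3, 2027, which is between those dates.
Step 4: 60 days after Jan 18, 2027 (end of the 15-day review period, which began when the final determination letter is issued on Jan 3, 2027) is Mar 19, 2027; done Mar 31, 2027 — 12 days late.
The procedure was therefore not followed at step 4.

No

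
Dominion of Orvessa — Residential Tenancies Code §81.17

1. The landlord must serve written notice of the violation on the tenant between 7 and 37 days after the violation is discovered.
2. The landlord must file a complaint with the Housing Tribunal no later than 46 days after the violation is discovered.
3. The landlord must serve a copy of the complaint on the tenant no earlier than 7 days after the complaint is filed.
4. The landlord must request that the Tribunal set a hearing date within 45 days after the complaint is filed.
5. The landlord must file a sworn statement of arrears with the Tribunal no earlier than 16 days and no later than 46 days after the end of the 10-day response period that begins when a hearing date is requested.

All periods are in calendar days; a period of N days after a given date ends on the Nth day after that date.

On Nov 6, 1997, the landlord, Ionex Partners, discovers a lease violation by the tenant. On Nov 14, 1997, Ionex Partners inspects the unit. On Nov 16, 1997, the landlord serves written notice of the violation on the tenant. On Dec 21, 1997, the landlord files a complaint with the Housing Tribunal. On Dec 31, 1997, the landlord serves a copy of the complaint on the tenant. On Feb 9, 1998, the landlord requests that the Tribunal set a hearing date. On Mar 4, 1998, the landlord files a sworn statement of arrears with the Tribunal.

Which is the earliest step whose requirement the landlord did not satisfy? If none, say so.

(1) the permitted window runs from Nov 6, 1997 + 7 = Nov 13, 1997 to Nov 6, 1997 + 37 = Dec 13, 1997; Nov 16, 1997 falls inside that range.
(2) due by Nov 6, 1997 + 46 days = Dec 22, 1997; completed Dec 21, 1997, before the deadline.
(3) permitted from Dec 21, 1997 + 7 days = Dec 28, 1997 onward; done Dec 31, 1997, after the minimum wait.
(4) due by Dec 21, 1997 + 45 days = Feb 4, 1998; Feb 9, 1998 misses that deadline by 5 days.

Step 4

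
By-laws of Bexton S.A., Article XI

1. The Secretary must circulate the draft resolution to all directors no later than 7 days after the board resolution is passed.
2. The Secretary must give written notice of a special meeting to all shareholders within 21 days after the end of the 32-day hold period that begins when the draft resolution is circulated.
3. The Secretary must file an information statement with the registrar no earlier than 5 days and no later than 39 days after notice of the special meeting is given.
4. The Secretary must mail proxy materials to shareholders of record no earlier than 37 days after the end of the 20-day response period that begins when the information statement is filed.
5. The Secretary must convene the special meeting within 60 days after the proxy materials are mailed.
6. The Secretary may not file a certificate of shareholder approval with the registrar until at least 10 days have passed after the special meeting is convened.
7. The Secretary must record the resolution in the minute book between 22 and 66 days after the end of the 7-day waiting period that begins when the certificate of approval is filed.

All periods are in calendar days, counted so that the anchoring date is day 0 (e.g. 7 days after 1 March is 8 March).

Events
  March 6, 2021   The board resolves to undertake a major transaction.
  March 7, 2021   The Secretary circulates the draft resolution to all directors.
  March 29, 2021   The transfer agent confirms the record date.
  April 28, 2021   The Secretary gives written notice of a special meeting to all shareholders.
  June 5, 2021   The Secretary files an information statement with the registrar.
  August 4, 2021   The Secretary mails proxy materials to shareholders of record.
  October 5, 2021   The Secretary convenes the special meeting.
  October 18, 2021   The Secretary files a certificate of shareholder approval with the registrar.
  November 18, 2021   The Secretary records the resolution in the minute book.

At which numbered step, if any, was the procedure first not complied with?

Step 1 — counting 7 days from March 6, 2021 (when the board resolution is passed) gives a deadline of March 13, 2021; done March 7, 2021 — timely.
Step 2 — counting 21 days from April 8, 2021 (end of the 32-day hold period, which began when the draft resolution is circulated on March 7, 2021) gives a deadline of April 29, 2021; done April 28, 2021 — timely.
Step 3 — 5 and 39 days from April 28, 2021 (when notice of the special meeting is given) are May 3, 2021 and June 6, 2021 respectively; done June 5, 2021, which is between those dates.
Step 4 — must wait 37 days from June 25, 2021 (end of the 20-day response period, which began when the information statement is filed on June 5, 2021), so not before August 1, 2021; done August 4, 2021 — permitted.
Step 5 — counting 60 days from August 4, 2021 (when the proxy materials are mailed) gives a deadline of October 3, 2021; not done until October 5, 2021, 2 days after the deadline.

Step 5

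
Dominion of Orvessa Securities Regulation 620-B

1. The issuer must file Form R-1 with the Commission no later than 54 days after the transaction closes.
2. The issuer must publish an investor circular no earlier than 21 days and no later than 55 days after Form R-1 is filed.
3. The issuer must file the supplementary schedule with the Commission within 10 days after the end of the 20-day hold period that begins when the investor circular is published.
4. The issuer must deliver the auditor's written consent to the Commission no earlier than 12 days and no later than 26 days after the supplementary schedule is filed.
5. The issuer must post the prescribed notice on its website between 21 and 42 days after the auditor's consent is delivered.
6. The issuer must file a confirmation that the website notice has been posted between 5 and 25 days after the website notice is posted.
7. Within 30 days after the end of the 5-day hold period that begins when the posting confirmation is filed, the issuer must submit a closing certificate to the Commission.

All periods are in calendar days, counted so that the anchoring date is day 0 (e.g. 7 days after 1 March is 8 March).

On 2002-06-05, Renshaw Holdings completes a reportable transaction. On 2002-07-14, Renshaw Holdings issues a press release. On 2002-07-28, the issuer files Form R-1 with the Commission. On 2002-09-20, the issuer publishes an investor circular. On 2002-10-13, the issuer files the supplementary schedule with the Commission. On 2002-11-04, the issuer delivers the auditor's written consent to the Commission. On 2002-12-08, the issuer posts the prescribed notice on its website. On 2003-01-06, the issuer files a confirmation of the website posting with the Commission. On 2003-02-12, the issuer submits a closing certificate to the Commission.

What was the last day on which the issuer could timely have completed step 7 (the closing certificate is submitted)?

2003-02-10

The posting confirmation is filed on 2003-01-06; the 5-day hold period therefore ends 2003-01-11, and step 7 runs from that date. 30 days after 2003-01-11 is 2003-02-10.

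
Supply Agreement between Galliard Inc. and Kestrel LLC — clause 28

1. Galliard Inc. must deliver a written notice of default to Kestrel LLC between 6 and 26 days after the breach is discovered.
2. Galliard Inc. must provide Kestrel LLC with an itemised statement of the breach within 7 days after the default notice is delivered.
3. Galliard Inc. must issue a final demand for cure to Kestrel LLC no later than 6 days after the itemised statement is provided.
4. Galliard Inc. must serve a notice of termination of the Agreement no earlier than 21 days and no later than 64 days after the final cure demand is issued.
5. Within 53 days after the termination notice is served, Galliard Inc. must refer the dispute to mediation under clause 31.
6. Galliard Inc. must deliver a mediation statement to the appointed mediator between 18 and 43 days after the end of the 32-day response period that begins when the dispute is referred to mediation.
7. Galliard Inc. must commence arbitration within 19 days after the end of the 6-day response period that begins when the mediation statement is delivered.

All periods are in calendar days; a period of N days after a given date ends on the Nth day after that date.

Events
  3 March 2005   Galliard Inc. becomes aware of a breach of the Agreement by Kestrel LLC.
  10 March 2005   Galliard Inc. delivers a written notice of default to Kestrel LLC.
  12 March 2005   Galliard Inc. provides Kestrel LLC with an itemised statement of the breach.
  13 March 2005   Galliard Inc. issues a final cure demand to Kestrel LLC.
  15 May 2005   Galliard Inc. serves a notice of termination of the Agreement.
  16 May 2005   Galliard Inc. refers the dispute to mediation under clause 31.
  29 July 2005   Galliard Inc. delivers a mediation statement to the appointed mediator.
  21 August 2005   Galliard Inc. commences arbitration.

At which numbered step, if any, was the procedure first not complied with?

None — every step was satisfied

Step 1: the window is 6–26 days after 3 March 2005 (when the breach is discovered), so 9 March 2005 through 29 March 2005; 10 March 2005 falls inside that range.
Step 2: 7 days after 10 March 2005 (when the default notice is delivered) is 17 March 2005; done 12 March 2005 — timely.
Step 3: 6 days after 12 March 2005 (when the itemised statement is provided) is 18 March 2005; done 13 March 2005 — timely.
Step 4: the window is 21–64 days after 13 March 2005 (when the final cure demand is issued), so 3 April 2005 through 16 May 2005; done 15 May 2005, which is between those dates.
Step 5: 53 days after 15 May 2005 (when the termination notice is served) is 7 July 2005; 16 May 2005 is within that limit.
Step 6: the window is 18–43 days after 17 June 2005 (end of the 32-day response period, which began when the dispute is referred to mediation on 16 May 2005), so 5 July 2005 through 30 July 2005; done 29 July 2005, which is between those dates.
Step 7: 19 days after 4 August 2005 (end of the 6-day response period, which began when the mediation statement is delivered on 29 July 2005) is 23 August 2005; done 21 August 2005 — timely.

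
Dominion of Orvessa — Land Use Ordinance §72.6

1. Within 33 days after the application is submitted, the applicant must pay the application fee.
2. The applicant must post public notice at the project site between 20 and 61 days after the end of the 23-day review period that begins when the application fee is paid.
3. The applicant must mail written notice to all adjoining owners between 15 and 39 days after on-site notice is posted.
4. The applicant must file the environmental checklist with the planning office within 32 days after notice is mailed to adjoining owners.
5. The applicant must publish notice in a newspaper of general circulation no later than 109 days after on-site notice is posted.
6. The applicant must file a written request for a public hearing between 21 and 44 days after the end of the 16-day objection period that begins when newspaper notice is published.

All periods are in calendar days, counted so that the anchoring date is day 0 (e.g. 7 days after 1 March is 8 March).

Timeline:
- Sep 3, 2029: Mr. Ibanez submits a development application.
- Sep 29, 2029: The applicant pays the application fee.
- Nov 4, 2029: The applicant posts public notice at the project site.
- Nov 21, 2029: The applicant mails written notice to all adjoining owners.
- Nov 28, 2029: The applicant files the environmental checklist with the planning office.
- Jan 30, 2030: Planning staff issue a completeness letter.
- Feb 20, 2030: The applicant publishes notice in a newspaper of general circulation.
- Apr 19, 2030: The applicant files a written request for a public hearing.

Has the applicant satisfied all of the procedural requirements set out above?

(1) due by Sep 3, 2029 + 33 days = Oct 6, 2029; completed Sep 29, 2029, before the deadline.
(2) the permitted window runs from Oct 22, 2029 + 20 = Nov 11, 2029 to Oct 22, 2029 + 61 = Dec 22, 2029; Nov 4, 2029 is 7 days too early.
The procedure was therefore not followed at step 2.

No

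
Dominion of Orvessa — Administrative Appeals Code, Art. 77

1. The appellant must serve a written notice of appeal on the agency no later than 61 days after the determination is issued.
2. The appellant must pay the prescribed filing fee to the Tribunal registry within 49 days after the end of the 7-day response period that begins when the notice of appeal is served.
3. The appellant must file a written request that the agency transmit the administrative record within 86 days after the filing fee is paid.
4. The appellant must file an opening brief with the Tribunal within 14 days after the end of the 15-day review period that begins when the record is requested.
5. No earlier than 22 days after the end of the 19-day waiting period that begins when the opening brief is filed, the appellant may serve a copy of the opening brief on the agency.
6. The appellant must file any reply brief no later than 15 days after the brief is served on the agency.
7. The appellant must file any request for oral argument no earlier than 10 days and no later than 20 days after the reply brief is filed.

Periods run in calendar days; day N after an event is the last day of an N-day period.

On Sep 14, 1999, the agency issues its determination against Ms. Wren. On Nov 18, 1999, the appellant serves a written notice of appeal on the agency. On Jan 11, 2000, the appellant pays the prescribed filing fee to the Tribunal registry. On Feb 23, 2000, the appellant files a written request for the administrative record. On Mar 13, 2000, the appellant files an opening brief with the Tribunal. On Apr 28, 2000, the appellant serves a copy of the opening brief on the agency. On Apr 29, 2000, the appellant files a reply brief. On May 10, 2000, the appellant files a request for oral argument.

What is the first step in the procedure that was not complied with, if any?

Step 1: 61 days after Sep 14, 1999 (when the determination is issued) is Nov 14, 1999; Nov 18, 1999 misses that deadline by 4 days.

Step 1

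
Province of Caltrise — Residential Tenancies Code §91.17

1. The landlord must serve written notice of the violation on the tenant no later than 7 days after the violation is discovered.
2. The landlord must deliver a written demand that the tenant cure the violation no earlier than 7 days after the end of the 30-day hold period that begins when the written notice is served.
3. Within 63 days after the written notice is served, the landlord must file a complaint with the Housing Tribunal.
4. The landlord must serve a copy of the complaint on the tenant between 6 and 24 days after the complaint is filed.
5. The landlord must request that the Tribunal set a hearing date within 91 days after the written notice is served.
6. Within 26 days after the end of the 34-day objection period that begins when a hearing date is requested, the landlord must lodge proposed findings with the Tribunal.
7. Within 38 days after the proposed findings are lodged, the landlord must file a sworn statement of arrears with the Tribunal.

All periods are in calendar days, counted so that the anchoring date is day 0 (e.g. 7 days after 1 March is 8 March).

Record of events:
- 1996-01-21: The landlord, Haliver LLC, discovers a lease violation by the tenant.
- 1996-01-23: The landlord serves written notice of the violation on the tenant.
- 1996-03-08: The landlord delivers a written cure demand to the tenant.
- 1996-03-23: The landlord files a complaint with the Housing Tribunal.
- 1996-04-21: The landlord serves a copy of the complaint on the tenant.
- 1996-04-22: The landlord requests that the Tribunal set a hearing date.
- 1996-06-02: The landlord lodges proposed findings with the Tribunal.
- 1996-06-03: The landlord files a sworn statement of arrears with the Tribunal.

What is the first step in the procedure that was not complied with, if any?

(1) due by 1996-01-21 + 7 days = 1996-01-28; 1996-01-23 is within that limit.
(2) permitted from 1996-02-22 + 7 days = 1996-02-29 onward; done 1996-03-08, after the minimum wait.
(3) due by 1996-01-23 + 63 days = 1996-03-26; 1996-03-23 is within that limit.
(4) the permitted window runs from 1996-03-23 + 6 = 1996-03-29 to 1996-03-23 + 24 = 1996-04-16; done 1996-04-21 — 5 days after the window closed.

Step 4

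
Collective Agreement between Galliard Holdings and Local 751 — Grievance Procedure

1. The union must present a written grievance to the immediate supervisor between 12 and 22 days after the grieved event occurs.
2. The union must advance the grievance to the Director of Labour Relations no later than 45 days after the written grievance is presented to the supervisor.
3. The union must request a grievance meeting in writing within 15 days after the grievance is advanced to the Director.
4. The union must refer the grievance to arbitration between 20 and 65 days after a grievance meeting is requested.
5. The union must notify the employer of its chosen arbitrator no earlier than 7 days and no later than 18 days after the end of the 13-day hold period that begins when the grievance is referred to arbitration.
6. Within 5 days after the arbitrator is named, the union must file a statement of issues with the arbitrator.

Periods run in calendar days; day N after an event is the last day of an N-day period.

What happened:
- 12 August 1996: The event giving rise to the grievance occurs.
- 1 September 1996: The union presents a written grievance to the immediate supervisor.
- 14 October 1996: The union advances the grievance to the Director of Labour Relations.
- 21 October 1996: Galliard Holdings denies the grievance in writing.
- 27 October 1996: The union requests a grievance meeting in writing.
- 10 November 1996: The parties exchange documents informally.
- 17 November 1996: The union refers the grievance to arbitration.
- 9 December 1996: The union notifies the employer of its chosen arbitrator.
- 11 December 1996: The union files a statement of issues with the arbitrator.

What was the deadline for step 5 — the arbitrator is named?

18 December 1996

The grievance is referred to arbitration on 17 November 1996; the 13-day hold period therefore ends 30 November 1996, and step 5 runs from that date. The window is 7–18 days after 30 November 1996; it closes on 18 December 1996.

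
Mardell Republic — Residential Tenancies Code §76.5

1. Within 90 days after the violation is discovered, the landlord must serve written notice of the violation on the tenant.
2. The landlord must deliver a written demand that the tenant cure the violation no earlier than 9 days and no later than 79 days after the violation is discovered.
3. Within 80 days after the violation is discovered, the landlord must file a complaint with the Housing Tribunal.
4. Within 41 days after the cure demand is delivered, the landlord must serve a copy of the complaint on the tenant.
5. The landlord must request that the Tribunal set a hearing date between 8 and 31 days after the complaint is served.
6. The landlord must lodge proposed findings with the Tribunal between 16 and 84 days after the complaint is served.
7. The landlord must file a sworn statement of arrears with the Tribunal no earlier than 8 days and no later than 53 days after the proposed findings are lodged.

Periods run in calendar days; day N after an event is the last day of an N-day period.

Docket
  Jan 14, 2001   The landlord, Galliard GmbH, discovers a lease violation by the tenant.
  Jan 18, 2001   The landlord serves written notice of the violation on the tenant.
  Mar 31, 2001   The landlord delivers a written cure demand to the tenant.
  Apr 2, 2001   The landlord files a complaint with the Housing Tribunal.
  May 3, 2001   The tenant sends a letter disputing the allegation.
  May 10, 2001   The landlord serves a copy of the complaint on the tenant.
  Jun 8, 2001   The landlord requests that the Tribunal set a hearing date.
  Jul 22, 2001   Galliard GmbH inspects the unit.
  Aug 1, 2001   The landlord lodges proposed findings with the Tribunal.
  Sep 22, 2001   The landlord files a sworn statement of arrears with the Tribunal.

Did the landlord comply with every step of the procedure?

(1) due by Jan 14, 2001 + 90 days = Apr 14, 2001; Jan 18, 2001 is within that limit.
(2) the permitted window runs from Jan 14, 2001 + 9 = Jan 23, 2001 to Jan 14, 2001 + 79 = Apr 3, 2001; done Mar 31, 2001 — within the window.
(3) due by Jan 14, 2001 + 80 days = Apr 4, 2001; Apr 2, 2001 is within that limit.
(4) due by Mar 31, 2001 + 41 days = May 11, 2001; completed May 10, 2001, before the deadline.
(5) the permitted window runs from May 10, 2001 + 8 = May 18, 2001 to May 10, 2001 + 31 = Jun 10, 2001; Jun 8, 2001 falls inside that range.
(6) the permitted window runs from May 10, 2001 + 16 = May 26, 2001 to May 10, 2001 + 84 = Aug 2, 2001; Aug 1, 2001 falls inside that range.
(7) the permitted window runs from Aug 1, 2001 + 8 = Aug 9, 2001 to Aug 1, 2001 + 53 = Sep 23, 2001; done Sep 22, 2001 — within the window.

Yes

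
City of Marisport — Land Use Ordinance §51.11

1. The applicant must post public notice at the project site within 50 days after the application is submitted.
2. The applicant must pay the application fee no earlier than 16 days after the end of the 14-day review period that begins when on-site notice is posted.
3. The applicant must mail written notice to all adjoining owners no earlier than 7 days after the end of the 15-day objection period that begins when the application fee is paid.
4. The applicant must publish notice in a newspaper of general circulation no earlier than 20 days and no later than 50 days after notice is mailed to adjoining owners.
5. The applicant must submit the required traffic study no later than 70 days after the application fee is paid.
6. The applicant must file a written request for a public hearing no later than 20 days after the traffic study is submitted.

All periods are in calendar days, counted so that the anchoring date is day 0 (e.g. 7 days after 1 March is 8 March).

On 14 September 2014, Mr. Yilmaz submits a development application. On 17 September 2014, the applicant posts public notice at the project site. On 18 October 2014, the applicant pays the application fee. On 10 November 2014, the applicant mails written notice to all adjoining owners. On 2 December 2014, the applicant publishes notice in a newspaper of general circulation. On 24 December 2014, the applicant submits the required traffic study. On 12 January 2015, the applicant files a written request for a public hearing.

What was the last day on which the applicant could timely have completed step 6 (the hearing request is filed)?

13 January 2015

Step 6 runs from 24 December 2014, when the traffic study is submitted. 20 days after 24 December 2014 is 13 January 2015.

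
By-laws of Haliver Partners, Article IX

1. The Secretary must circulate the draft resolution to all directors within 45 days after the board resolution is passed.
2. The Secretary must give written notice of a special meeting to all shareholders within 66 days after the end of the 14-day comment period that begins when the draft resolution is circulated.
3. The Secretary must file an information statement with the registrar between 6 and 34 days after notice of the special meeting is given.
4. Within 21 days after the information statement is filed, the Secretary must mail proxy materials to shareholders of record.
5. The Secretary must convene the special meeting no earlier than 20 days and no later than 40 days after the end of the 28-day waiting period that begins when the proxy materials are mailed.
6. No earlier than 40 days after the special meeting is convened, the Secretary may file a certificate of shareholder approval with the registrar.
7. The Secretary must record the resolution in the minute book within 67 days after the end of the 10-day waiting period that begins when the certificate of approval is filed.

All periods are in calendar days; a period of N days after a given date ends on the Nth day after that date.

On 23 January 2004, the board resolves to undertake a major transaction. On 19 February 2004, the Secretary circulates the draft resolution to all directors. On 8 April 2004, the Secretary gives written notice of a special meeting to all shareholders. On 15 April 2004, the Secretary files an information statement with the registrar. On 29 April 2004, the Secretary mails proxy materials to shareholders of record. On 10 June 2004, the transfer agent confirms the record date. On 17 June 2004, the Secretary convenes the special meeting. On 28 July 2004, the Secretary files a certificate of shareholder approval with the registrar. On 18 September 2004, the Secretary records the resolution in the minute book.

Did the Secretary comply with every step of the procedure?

(1) due by 23 January 2004 + 45 days = 8 March 2004; done 19 February 2004 — timely.
(2) due by 4 March 2004 + 66 days = 9 May 2004; completed 8 April 2004, before the deadline.
(3) the permitted window runs from 8 April 2004 + 6 = 14 April 2004 to 8 April 2004 + 34 = 12 May 2004; 15 April 2004 falls inside that range.
(4) due by 15 April 2004 + 21 days = 6 May 2004; 29 April 2004 is within that limit.
(5) the permitted window runs from 27 May 2004 + 20 = 16 June 2004 to 27 May 2004 + 40 = 6 July 2004; done 17 June 2004, which is between those dates.
(6) permitted from 17 June 2004 + 40 days = 27 July 2004 onward; done 28 July 2004, after the minimum wait.
(7) due by 7 August 2004 + 67 days = 13 October 2004; completed 18 September 2004, before the deadline.

Yes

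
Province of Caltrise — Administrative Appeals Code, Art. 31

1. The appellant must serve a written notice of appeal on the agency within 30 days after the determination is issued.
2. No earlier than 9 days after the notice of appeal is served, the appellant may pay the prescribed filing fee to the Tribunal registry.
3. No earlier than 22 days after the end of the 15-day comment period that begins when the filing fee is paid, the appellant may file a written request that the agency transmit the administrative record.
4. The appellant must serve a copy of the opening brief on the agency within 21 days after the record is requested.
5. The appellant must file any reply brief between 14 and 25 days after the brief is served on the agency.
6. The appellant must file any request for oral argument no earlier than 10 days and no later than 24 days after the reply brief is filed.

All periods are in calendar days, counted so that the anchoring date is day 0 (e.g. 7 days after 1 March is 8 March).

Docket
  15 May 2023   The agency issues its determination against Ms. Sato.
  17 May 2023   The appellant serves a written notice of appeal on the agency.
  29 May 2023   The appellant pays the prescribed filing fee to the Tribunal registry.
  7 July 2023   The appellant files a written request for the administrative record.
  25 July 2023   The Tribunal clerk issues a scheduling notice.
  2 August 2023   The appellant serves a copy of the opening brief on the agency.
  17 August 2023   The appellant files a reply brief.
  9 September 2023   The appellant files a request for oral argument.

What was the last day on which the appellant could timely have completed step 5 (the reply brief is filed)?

Step 5 runs from 2 August 2023, when the brief is served on the agency. The window is 14–25 days after 2 August 2023; it closes on 27 August 2023.

27 August 2023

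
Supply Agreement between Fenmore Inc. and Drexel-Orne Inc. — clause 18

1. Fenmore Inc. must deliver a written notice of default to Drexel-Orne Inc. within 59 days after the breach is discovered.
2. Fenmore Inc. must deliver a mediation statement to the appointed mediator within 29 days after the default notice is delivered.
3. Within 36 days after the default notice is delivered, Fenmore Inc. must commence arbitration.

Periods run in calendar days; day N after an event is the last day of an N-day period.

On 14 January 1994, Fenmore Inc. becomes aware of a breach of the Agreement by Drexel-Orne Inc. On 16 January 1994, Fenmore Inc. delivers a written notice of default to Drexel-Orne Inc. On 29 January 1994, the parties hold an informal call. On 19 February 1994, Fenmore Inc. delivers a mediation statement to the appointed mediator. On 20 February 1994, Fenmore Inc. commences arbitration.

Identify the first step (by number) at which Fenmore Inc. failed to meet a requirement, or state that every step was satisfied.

(1) due by 14 January 1994 + 59 days = 14 March 1994; completed 16 January 1994, before the deadline.
(2) due by 16 January 1994 + 29 days = 14 February 1994; not done until 19 February 1994, 5 days after the deadline.

Step 2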